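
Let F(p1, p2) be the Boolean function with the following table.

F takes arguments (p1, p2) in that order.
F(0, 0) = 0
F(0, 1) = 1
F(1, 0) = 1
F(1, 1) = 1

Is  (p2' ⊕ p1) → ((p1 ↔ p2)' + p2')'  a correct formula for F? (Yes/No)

Yes

Check the formula against F row by row:
  p1=0, p2=0: formula gives 0, F = 0 ✓
  p1=0, p2=1: formula gives 1, F = 1 ✓
  p1=1, p2=0: formula gives 1, F = 1 ✓
  p1=1, p2=1: formula gives 1, F = 1 ✓
All 4 rows match — the expression computes F exactly.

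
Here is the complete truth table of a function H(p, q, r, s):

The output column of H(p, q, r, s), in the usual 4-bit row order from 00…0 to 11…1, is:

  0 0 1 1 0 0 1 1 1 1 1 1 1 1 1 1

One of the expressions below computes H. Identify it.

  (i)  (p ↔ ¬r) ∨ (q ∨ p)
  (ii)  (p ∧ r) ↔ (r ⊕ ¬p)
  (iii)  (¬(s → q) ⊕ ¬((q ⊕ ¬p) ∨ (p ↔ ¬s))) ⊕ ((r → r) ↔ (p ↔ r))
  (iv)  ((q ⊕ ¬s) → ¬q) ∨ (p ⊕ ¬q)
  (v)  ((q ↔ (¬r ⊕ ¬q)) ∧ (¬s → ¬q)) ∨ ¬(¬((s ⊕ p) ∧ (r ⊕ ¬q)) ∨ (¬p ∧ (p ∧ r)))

ii

(i) fails at (0,1,0,0): the formula yields 1, H is 0.
(iii) fails at (0,0,0,0): the formula yields 1, H is 0.
(iv) fails at (0,0,0,0): the formula yields 1, H is 0.
(v) fails at (0,0,0,0): the formula yields 1, H is 0.
Only (ii) survives; checking it on all 16 rows confirms it matches H.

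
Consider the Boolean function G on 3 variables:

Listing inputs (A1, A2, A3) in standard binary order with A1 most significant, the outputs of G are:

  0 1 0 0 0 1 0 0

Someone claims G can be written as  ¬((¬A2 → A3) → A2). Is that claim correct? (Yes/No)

Yes

Check the formula against G row by row:
  A1=0, A2=0, A3=0: formula gives 0, G = 0 ✓
  A1=0, A2=0, A3=1: formula gives 1, G = 1 ✓
  A1=0, A2=1, A3=0: formula gives 0, G = 0 ✓
  A1=0, A2=1, A3=1: formula gives 0, G = 0 ✓
  A1=1, A2=0, A3=0: formula gives 0, G = 0 ✓
  …and likewise for the remaining 3 rows.
All 8 rows match — the expression computes G exactly.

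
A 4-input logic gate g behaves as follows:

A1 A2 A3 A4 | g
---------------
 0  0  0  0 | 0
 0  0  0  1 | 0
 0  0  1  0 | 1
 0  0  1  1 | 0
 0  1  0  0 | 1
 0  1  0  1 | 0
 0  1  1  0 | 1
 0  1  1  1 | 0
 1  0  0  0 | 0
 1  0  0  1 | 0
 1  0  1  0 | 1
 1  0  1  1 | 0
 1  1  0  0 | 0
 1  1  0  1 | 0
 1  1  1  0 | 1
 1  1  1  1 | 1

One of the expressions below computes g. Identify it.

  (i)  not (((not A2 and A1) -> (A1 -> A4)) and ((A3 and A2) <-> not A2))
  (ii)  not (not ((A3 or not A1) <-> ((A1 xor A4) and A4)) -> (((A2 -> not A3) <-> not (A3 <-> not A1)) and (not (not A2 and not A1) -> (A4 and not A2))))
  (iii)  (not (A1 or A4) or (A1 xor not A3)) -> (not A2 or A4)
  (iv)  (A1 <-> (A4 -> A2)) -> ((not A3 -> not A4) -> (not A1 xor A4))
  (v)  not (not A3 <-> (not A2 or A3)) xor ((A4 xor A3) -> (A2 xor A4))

ii

(i) fails at (0,0,0,0): the formula yields 1, g is 0.
(iii) fails at (0,0,0,0): the formula yields 1, g is 0.
(iv) fails at (0,0,0,0): the formula yields 1, g is 0.
(v) fails at (0,0,0,0): the formula yields 1, g is 0.
That leaves (ii). Evaluating it on every row reproduces the table of g exactly.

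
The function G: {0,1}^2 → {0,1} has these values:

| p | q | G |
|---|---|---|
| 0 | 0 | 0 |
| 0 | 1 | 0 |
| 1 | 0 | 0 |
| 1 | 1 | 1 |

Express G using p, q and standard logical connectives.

Only row (1,1) gives 1. That row's minterm p·q is G directly.

G(p, q) = p · q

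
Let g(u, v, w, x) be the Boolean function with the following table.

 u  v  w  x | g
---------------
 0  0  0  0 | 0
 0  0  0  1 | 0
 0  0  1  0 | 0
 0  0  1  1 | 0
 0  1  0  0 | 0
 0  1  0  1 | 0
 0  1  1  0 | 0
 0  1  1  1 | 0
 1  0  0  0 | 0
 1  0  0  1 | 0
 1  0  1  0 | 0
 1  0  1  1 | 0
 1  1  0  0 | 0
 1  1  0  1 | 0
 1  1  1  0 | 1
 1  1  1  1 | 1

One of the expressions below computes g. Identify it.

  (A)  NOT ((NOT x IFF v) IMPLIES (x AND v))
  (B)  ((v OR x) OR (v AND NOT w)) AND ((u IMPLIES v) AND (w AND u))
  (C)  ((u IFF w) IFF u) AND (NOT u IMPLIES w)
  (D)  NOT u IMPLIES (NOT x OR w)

B

(A): at (0,0,0,1) it gives 1, but g = 0 — eliminated.
(C): at (0,0,1,0) it gives 1, but g = 0 — eliminated.
(D): at (0,0,0,0) it gives 1, but g = 0 — eliminated.
(B) is the remaining candidate, and it agrees with g on all 16 inputs.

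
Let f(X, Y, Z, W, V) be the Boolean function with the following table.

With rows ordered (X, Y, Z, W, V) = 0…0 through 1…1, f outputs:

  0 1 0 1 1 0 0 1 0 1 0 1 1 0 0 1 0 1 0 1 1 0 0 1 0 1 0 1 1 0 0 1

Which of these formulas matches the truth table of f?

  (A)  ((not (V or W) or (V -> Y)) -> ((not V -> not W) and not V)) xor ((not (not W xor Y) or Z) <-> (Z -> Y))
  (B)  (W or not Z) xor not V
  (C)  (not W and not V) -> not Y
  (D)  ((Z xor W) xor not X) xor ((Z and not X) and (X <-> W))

(A) fails at (0,0,0,0,0): the formula yields 1, f is 0.
(C) fails at (0,0,0,0,0): the formula yields 1, f is 0.
(D) fails at (0,0,0,0,0): the formula yields 1, f is 0.
That leaves (B). Evaluating it on every row reproduces the table of f exactly.

B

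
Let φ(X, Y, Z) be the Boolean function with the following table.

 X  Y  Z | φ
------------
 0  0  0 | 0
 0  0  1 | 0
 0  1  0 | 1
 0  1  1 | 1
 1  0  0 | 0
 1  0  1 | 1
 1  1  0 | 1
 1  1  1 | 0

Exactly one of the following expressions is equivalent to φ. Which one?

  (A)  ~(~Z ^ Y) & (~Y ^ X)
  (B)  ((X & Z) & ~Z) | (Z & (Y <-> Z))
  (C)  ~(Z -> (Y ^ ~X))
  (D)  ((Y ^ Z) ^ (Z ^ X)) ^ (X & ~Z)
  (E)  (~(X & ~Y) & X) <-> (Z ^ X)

(A) fails at (0,0,1): the formula yields 1, φ is 0.
(B) fails at (0,1,0): the formula yields 0, φ is 1.
(C) fails at (0,1,0): the formula yields 0, φ is 1.
(E) fails at (0,0,0): the formula yields 1, φ is 0.
(D) is the remaining candidate, and it agrees with φ on all 8 inputs.

D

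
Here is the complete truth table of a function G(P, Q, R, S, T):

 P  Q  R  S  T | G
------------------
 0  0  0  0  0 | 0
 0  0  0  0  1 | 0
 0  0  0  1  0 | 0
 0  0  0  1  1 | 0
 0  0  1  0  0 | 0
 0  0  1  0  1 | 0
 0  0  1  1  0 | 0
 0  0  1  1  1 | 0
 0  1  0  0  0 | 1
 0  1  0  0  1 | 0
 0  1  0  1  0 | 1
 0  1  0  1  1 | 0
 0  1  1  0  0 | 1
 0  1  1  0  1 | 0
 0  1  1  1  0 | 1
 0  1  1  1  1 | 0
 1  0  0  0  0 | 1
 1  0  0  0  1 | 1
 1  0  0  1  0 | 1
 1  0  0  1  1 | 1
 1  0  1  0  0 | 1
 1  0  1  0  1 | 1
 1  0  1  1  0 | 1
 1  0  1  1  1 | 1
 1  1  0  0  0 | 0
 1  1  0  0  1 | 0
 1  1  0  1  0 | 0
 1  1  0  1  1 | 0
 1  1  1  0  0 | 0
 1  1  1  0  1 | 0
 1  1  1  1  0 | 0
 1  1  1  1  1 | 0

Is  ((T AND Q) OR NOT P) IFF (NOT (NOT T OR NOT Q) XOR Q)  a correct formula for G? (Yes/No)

Check the formula against G row by row:
  P=0, Q=0, R=0, S=0, T=0: formula gives 0, G = 0 ✓
  P=0, Q=0, R=0, S=0, T=1: formula gives 0, G = 0 ✓
  P=0, Q=0, R=0, S=1, T=0: formula gives 0, G = 0 ✓
  P=0, Q=0, R=0, S=1, T=1: formula gives 0, G = 0 ✓
  …and likewise for the remaining 28 rows.
All 32 rows match — the expression computes G exactly.

Yes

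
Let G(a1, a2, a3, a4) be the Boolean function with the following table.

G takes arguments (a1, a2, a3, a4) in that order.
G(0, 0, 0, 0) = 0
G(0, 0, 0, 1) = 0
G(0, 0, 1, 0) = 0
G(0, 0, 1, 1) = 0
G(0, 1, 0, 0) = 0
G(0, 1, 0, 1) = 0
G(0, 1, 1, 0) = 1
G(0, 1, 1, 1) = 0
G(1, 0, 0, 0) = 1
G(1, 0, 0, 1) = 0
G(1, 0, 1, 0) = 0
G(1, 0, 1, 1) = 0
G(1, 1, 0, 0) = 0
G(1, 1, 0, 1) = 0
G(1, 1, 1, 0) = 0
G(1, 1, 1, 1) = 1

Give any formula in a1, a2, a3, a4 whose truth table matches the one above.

Collect the rows where G=1 — (0,1,1,0), (1,0,0,0), (1,1,1,1) — and write one minterm per row: ¬a1·a2·a3·¬a4, a1·¬a2·¬a3·¬a4, a1·a2·a3·a4. Their union (logical OR) reproduces the table exactly.

G(a1, a2, a3, a4) = ((((NOT a1 AND a2) AND a3) AND NOT a4) OR (((a1 AND NOT a2) AND NOT a3) AND NOT a4)) OR (((a1 AND a2) AND a3) AND a4)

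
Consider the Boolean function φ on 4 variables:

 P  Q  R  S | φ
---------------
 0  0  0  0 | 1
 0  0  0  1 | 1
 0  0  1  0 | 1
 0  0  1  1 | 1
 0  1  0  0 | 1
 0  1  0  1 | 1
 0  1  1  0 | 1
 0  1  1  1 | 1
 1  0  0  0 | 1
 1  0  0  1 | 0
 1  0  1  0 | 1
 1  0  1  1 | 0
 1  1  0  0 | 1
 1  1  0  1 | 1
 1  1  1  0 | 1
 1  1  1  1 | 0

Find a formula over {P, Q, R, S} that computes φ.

φ(P, Q, R, S) = ¬(((((P ∧ ¬Q) ∧ ¬R) ∧ S) ∨ (((P ∧ ¬Q) ∧ R) ∧ S)) ∨ (((P ∧ Q) ∧ R) ∧ S))

There are just 3 zero rows: (1,0,0,1), (1,0,1,1), (1,1,1,1). Their minterms are P·¬Q·¬R·S, P·¬Q·R·S, P·Q·R·S; the OR of those covers precisely the 0-outputs, and negating it yields φ.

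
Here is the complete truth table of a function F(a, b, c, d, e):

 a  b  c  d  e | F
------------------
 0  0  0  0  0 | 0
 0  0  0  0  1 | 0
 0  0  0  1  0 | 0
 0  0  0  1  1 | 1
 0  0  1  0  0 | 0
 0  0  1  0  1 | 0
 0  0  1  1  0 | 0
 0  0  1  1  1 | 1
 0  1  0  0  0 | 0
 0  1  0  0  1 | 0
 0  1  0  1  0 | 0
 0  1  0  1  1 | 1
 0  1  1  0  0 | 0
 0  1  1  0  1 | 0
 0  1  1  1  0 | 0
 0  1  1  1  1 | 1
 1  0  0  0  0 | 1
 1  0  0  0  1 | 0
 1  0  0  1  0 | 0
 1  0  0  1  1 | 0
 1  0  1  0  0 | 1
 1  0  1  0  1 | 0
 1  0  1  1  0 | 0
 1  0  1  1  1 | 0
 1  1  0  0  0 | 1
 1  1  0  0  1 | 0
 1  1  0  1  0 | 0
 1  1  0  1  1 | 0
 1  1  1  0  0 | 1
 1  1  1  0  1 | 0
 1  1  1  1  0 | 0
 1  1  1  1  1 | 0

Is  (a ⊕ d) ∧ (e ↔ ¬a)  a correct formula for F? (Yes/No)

Yes

Check the formula against F row by row:
  a=0, b=0, c=0, d=0, e=0: formula gives 0, F = 0 ✓
  a=0, b=0, c=0, d=0, e=1: formula gives 0, F = 0 ✓
  a=0, b=0, c=0, d=1, e=0: formula gives 0, F = 0 ✓
  a=0, b=0, c=0, d=1, e=1: formula gives 1, F = 1 ✓
  …and likewise for the remaining 28 rows.
Every row agrees, so the formula is equivalent.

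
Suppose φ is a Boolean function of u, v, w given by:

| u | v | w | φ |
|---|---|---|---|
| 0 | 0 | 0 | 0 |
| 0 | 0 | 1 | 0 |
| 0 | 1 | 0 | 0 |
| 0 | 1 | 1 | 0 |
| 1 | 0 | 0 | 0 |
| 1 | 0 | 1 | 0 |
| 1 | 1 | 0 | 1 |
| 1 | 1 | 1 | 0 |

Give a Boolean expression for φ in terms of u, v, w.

φ(u, v, w) = (u AND v) AND NOT w

φ is 1 on exactly one input, (1,1,0), whose minterm is u·v·¬w. So φ is just that conjunction.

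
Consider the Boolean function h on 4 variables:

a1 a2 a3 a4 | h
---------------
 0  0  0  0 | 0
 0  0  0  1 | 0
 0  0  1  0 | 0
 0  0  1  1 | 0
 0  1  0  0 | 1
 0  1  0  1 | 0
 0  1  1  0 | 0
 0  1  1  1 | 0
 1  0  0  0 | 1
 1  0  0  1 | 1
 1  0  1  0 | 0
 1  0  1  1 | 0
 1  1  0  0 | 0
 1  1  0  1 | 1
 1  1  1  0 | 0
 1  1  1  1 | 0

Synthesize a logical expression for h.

h(a1, a2, a3, a4) = (((((NOT a1 AND a2) AND NOT a3) AND NOT a4) OR (((a1 AND NOT a2) AND NOT a3) AND NOT a4)) OR (((a1 AND NOT a2) AND NOT a3) AND a4)) OR (((a1 AND a2) AND NOT a3) AND a4)

h=1 on 4 inputs: (0,1,0,0), (1,0,0,0), (1,0,0,1), (1,1,0,1). Reading each as a conjunction of literals (¬a1·a2·¬a3·¬a4, a1·¬a2·¬a3·¬a4, a1·¬a2·¬a3·a4, a1·a2·¬a3·a4) and taking the OR gives the canonical DNF.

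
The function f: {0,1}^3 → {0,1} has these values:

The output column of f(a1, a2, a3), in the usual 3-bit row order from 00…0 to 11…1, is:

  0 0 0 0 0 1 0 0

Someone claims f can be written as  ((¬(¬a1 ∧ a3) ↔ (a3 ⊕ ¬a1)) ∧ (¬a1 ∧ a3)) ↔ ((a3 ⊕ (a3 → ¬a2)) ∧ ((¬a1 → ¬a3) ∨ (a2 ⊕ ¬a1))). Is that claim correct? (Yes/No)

Yes

Evaluate ((¬(¬a1 ∧ a3) ↔ (a3 ⊕ ¬a1)) ∧ (¬a1 ∧ a3)) ↔ ((a3 ⊕ (a3 → ¬a2)) ∧ ((¬a1 → ¬a3) ∨ (a2 ⊕ ¬a1))) on each row and compare to f:
  a1=0, a2=0, a3=0: formula gives 0, f = 0 ✓
  a1=0, a2=0, a3=1: formula gives 0, f = 0 ✓
  a1=0, a2=1, a3=0: formula gives 0, f = 0 ✓
  a1=0, a2=1, a3=1: formula gives 0, f = 0 ✓
  a1=1, a2=0, a3=0: formula gives 0, f = 0 ✓
  … (the remaining 3 rows also agree.)
Every row agrees, so the formula is equivalent.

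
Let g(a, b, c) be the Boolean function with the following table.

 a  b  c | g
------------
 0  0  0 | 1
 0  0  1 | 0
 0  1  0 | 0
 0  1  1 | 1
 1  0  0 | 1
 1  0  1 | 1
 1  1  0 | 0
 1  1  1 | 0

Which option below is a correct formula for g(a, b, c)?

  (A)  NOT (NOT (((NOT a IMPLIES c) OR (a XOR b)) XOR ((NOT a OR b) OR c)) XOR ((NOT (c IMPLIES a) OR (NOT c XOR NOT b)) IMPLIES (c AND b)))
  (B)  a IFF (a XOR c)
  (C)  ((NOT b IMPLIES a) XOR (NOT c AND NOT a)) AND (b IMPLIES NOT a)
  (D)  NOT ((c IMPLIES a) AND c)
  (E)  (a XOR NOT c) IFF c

(A) disagrees with g on (0,0,0) (formula → 0, table → 1); rule it out.
(B) disagrees with g on (0,1,0) (formula → 1, table → 0); rule it out.
(D) disagrees with g on (0,0,1) (formula → 1, table → 0); rule it out.
(E) disagrees with g on (0,0,0) (formula → 0, table → 1); rule it out.
(C) is the remaining candidate, and it agrees with g on all 8 inputs.

C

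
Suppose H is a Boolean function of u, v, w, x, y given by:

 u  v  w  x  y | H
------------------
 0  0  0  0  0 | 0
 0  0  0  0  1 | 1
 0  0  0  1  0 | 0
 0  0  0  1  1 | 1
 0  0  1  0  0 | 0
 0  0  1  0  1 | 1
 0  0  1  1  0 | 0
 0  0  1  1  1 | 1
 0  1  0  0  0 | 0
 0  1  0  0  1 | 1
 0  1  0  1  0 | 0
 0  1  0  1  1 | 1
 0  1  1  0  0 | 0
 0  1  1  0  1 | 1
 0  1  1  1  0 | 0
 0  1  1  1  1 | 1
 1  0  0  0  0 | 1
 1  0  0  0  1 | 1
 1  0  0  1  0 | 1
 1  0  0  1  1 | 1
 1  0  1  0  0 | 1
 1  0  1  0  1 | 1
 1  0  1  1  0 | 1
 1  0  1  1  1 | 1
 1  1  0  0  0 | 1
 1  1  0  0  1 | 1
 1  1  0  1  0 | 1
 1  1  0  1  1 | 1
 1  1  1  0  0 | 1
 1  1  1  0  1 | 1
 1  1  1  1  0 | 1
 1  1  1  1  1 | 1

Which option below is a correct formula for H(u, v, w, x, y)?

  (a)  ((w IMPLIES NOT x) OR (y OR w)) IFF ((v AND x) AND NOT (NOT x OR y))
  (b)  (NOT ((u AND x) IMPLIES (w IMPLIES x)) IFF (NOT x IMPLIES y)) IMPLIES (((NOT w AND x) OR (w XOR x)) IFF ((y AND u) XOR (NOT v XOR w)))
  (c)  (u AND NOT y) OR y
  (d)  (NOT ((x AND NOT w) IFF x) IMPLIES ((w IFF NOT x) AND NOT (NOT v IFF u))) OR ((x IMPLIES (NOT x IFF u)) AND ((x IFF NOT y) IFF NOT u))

(a): at (0,0,0,0,1) it gives 0, but H = 1 — eliminated.
(b): at (0,0,0,1,0) it gives 1, but H = 0 — eliminated.
(d): at (0,0,0,0,0) it gives 1, but H = 0 — eliminated.
(c) is the remaining candidate, and it agrees with H on all 32 inputs.

c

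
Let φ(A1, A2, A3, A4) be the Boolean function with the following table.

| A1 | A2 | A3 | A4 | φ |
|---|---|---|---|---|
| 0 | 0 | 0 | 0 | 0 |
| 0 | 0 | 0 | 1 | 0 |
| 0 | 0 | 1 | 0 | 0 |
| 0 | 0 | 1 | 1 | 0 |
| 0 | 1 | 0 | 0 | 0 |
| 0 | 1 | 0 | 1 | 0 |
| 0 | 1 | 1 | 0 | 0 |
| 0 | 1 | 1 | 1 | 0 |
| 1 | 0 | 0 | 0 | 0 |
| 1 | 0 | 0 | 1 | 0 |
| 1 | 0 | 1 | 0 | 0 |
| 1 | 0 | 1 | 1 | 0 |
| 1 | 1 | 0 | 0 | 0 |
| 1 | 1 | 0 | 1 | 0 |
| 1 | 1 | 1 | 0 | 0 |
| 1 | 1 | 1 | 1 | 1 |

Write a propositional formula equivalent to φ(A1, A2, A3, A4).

φ(A1, A2, A3, A4) = ((A1 · A2) · A3) · A4

Only row (1,1,1,1) gives 1. That row's minterm A1·A2·A3·A4 is φ directly.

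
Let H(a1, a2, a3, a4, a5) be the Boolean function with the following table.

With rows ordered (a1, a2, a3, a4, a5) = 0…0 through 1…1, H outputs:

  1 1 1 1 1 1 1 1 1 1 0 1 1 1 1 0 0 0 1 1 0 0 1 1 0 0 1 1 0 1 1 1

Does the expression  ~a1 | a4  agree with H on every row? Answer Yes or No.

No

Evaluate ~a1 | a4 on each row and compare to H:
  a1=0, a2=0, a3=0, a4=0, a5=0: formula gives 1, H = 1 ✓
  a1=0, a2=0, a3=0, a4=0, a5=1: formula gives 1, H = 1 ✓
  a1=0, a2=0, a3=0, a4=1, a5=0: formula gives 1, H = 1 ✓
  a1=0, a2=0, a3=0, a4=1, a5=1: formula gives 1, H = 1 ✓
  …
  a1=0, a2=1, a3=0, a4=1, a5=0: formula gives 1, but H = 0 ✗
A single disagreement suffices: at (0,1,0,1,0) they differ, so the formula does not compute H.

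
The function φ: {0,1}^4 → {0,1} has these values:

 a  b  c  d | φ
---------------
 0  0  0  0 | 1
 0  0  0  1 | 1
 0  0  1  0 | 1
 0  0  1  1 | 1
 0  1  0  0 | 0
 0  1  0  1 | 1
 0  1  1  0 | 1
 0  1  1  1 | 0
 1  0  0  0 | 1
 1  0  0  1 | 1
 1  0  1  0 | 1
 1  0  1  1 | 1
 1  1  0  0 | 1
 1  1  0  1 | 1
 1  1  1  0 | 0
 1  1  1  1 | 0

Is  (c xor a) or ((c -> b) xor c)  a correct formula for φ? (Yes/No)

Check the formula against φ row by row:
  a=0, b=0, c=0, d=0: formula gives 1, φ = 1 ✓
  a=0, b=0, c=0, d=1: formula gives 1, φ = 1 ✓
  a=0, b=0, c=1, d=0: formula gives 1, φ = 1 ✓
  a=0, b=0, c=1, d=1: formula gives 1, φ = 1 ✓
  a=0, b=1, c=0, d=0: formula gives 1, but φ = 0 ✗
Since they disagree at (0,1,0,0), the expression is not a correct formula for φ.

No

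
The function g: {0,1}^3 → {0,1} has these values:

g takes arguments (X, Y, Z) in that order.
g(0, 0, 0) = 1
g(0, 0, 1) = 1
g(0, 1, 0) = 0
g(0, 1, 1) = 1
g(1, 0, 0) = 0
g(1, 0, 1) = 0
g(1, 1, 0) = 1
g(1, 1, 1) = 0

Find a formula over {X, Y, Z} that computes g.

Collect the rows where g=1 — (0,0,0), (0,0,1), (0,1,1), (1,1,0) — and write one minterm per row: ¬X·¬Y·¬Z, ¬X·¬Y·Z, ¬X·Y·Z, X·Y·¬Z. Their union (logical OR) reproduces the table exactly.

g(X, Y, Z) = ((((X' · Y') · Z') + ((X' · Y') · Z)) + ((X' · Y) · Z)) + ((X · Y) · Z')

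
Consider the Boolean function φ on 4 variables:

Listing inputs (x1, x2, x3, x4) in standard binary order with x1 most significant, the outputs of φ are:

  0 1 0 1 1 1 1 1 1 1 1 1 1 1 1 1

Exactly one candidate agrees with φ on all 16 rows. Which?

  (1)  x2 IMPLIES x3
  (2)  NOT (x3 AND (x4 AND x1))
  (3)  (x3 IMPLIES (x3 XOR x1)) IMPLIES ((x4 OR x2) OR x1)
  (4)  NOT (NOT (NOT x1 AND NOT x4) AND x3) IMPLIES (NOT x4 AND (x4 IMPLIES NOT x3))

3

(1) fails at (0,0,0,0): the formula yields 1, φ is 0.
(2) fails at (0,0,0,0): the formula yields 1, φ is 0.
(4) fails at (0,0,0,0): the formula yields 1, φ is 0.
(3) is the remaining candidate, and it agrees with φ on all 16 inputs.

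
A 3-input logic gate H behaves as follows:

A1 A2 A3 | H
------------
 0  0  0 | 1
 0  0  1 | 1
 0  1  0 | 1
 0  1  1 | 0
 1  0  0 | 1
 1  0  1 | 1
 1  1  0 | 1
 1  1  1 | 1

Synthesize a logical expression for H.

H(A1, A2, A3) = ¬((¬A1 ∧ A2) ∧ A3)

H is 0 on exactly one input, (0,1,1), whose minterm is ¬A1·A2·A3. So H is the negation of that single conjunction.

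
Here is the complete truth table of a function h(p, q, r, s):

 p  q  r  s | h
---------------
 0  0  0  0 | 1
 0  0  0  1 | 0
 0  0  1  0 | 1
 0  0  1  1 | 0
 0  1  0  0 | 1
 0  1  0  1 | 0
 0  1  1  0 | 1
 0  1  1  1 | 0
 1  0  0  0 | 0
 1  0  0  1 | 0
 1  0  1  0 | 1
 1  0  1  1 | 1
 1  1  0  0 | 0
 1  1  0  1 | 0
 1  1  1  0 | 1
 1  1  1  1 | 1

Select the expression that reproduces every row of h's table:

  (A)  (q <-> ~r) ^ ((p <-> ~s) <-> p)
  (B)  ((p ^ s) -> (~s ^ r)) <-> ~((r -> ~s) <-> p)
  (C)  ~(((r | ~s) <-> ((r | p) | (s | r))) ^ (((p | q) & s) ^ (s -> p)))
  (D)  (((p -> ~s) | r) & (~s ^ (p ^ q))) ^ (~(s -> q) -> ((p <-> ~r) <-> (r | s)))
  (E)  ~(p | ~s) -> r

(A) disagrees with h on (0,0,1,0) (formula → 0, table → 1); rule it out.
(C) disagrees with h on (0,0,0,0) (formula → 0, table → 1); rule it out.
(D) disagrees with h on (0,0,0,0) (formula → 0, table → 1); rule it out.
(E) disagrees with h on (0,0,1,1) (formula → 1, table → 0); rule it out.
(B) is the remaining candidate, and it agrees with h on all 16 inputs.

B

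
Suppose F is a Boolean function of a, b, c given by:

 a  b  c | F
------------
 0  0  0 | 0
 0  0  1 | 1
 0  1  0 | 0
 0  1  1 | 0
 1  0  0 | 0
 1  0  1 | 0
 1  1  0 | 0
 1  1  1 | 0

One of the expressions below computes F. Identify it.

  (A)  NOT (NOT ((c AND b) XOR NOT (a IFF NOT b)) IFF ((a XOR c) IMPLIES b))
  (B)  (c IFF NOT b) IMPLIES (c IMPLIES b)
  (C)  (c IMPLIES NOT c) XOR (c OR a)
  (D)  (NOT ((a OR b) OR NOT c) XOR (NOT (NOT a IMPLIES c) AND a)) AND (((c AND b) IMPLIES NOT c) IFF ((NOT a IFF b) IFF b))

D

(A): at (0,0,0) it gives 1, but F = 0 — eliminated.
(B): at (0,0,0) it gives 1, but F = 0 — eliminated.
(C): at (0,0,0) it gives 1, but F = 0 — eliminated.
Only (D) survives; checking it on all 8 rows confirms it matches F.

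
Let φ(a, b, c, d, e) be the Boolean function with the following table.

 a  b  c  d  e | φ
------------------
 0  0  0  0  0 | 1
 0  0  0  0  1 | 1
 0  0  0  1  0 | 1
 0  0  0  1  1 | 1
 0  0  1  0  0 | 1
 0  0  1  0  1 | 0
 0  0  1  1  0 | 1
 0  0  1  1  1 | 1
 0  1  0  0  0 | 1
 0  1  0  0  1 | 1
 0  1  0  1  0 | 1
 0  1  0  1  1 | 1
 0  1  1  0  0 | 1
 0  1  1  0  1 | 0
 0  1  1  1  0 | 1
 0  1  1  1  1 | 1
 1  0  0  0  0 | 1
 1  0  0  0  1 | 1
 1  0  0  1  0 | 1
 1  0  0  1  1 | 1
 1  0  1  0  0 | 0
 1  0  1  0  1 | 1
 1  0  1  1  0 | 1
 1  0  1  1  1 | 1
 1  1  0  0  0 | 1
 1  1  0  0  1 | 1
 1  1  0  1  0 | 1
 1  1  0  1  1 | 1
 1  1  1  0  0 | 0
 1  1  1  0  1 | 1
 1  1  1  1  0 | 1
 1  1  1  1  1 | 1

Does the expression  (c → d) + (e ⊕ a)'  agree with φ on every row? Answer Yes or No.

Yes

Test each input against both φ and the formula:
  a=0, b=0, c=0, d=0, e=0: formula gives 1, φ = 1 ✓
  a=0, b=0, c=0, d=0, e=1: formula gives 1, φ = 1 ✓
  a=0, b=0, c=0, d=1, e=0: formula gives 1, φ = 1 ✓
  a=0, b=0, c=0, d=1, e=1: formula gives 1, φ = 1 ✓
  …and likewise for the remaining 28 rows.
No disagreement on any input; they are logically equivalent.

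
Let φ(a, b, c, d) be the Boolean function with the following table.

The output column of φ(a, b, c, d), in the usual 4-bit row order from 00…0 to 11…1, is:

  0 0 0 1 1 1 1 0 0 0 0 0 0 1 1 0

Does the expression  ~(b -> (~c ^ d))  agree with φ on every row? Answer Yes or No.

No

Evaluate ~(b -> (~c ^ d)) on each row and compare to φ:
  a=0, b=0, c=0, d=0: formula gives 0, φ = 0 ✓
  a=0, b=0, c=0, d=1: formula gives 0, φ = 0 ✓
  a=0, b=0, c=1, d=0: formula gives 0, φ = 0 ✓
  a=0, b=0, c=1, d=1: formula gives 0, but φ = 1 ✗
Since they disagree at (0,0,1,1), the expression is not a correct formula for φ.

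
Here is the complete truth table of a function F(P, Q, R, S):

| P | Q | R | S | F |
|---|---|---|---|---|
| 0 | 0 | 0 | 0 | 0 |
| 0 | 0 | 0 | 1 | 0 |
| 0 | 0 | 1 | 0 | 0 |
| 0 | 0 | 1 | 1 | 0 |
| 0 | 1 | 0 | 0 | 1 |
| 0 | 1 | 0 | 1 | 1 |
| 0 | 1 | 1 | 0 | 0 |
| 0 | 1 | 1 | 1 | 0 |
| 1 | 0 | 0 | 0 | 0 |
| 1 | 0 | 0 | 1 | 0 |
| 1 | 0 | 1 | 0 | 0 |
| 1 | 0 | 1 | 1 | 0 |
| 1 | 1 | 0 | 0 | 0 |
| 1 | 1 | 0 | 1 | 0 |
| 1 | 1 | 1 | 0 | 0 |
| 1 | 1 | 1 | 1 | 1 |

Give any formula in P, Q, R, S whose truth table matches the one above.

F(P, Q, R, S) = ((((¬P ∧ Q) ∧ ¬R) ∧ ¬S) ∨ (((¬P ∧ Q) ∧ ¬R) ∧ S)) ∨ (((P ∧ Q) ∧ R) ∧ S)

F=1 on 3 inputs: (0,1,0,0), (0,1,0,1), (1,1,1,1). Reading each as a conjunction of literals (¬P·Q·¬R·¬S, ¬P·Q·¬R·S, P·Q·R·S) and taking the OR gives the canonical DNF.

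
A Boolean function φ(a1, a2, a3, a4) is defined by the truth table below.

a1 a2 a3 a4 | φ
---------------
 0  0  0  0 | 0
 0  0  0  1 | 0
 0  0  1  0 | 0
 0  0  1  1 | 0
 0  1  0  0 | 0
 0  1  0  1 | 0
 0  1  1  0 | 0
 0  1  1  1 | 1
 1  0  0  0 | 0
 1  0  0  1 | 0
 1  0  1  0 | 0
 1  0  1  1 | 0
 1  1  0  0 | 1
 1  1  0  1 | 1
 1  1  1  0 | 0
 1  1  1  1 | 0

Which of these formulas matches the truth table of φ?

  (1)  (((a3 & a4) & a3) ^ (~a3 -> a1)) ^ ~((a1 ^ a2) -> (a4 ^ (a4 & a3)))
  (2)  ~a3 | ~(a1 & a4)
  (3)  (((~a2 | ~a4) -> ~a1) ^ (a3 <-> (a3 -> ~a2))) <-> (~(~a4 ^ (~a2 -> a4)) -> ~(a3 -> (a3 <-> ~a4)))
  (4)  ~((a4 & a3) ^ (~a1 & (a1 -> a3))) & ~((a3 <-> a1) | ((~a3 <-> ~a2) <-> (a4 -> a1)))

4

(1): at (0,0,1,0) it gives 1, but φ = 0 — eliminated.
(2): at (0,0,0,0) it gives 1, but φ = 0 — eliminated.
(3): at (0,0,0,0) it gives 1, but φ = 0 — eliminated.
That leaves (4). Evaluating it on every row reproduces the table of φ exactly.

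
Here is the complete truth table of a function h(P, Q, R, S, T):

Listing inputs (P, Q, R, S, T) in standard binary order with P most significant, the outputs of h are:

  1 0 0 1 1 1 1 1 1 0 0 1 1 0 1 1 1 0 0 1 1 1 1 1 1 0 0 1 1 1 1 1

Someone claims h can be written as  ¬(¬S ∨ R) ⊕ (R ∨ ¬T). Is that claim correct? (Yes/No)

Evaluate ¬(¬S ∨ R) ⊕ (R ∨ ¬T) on each row and compare to h:
  P=0, Q=0, R=0, S=0, T=0: formula gives 1, h = 1 ✓
  P=0, Q=0, R=0, S=0, T=1: formula gives 0, h = 0 ✓
  P=0, Q=0, R=0, S=1, T=0: formula gives 0, h = 0 ✓
  P=0, Q=0, R=0, S=1, T=1: formula gives 1, h = 1 ✓
  …
  P=0, Q=1, R=1, S=0, T=1: formula gives 1, but h = 0 ✗
A single disagreement suffices: at (0,1,1,0,1) they differ, so the formula does not compute h.

No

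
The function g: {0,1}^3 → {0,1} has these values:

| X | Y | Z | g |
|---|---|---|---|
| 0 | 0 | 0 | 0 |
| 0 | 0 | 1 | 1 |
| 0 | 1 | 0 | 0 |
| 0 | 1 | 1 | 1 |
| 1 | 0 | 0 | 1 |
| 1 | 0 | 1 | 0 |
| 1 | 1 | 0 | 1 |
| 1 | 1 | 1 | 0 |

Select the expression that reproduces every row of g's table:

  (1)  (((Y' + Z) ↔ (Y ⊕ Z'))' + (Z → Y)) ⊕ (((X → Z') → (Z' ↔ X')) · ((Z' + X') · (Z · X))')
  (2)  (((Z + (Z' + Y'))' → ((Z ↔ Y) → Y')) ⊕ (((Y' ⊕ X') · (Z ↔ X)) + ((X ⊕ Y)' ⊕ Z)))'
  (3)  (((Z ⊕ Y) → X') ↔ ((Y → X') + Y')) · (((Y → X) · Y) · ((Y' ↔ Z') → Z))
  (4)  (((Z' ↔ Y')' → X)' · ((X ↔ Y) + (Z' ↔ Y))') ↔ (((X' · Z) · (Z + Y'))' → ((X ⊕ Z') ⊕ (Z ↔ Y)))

(2) fails at (0,0,0): the formula yields 1, g is 0.
(3) fails at (0,0,1): the formula yields 0, g is 1.
(4) fails at (0,0,0): the formula yields 1, g is 0.
(1) is the remaining candidate, and it agrees with g on all 8 inputs.

1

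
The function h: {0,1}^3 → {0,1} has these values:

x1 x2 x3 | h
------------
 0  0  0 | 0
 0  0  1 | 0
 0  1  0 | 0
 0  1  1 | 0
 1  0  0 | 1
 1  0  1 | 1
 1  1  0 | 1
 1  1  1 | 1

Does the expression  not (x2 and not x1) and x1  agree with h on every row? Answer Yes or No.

Yes

Evaluate not (x2 and not x1) and x1 on each row and compare to h:
  x1=0, x2=0, x3=0: formula gives 0, h = 0 ✓
  x1=0, x2=0, x3=1: formula gives 0, h = 0 ✓
  x1=0, x2=1, x3=0: formula gives 0, h = 0 ✓
  x1=0, x2=1, x3=1: formula gives 0, h = 0 ✓
  x1=1, x2=0, x3=0: formula gives 1, h = 1 ✓
  …and likewise for the remaining 3 rows.
All 8 rows match — the expression computes h exactly.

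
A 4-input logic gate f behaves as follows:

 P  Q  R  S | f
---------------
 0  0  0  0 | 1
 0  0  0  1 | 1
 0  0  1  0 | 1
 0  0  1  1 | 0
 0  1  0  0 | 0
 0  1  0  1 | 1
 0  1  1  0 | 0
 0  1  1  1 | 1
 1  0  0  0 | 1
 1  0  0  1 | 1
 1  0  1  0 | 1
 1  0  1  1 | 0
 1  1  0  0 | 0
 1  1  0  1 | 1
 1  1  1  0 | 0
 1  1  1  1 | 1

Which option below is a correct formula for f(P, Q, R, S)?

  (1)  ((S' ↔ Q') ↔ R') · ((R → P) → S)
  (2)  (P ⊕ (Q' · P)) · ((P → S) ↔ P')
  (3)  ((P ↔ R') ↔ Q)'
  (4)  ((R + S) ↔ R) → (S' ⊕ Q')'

4

(1) fails at (0,0,0,0): the formula yields 0, f is 1.
(2) fails at (0,0,0,0): the formula yields 0, f is 1.
(3) fails at (0,0,0,0): the formula yields 0, f is 1.
(4) is the remaining candidate, and it agrees with f on all 16 inputs.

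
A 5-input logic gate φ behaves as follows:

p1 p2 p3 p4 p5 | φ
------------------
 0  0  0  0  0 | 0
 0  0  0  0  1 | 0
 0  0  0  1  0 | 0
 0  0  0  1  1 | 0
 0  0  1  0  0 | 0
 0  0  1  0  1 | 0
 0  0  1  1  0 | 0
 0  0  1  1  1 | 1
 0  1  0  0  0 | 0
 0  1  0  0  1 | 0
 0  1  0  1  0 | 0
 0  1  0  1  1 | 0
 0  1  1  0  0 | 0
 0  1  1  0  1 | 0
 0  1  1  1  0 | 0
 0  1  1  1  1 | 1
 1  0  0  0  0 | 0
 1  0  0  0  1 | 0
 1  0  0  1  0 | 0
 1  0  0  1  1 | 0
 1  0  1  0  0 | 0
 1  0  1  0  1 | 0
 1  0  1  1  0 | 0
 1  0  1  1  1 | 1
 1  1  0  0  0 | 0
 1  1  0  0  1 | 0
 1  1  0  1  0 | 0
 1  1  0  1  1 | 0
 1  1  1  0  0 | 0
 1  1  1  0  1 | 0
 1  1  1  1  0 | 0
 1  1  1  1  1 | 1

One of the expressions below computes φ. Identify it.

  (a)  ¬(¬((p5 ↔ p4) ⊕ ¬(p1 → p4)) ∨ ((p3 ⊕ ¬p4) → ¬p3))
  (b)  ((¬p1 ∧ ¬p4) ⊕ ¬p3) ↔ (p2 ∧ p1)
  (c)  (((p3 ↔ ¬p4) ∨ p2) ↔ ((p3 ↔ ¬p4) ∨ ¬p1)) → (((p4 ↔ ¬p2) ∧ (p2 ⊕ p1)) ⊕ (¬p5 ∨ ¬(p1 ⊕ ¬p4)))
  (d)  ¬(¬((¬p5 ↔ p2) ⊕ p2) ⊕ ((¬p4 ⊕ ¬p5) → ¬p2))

a

(b) fails at (0,0,0,0,0): the formula yields 1, φ is 0.
(c) fails at (0,0,0,0,0): the formula yields 1, φ is 0.
(d) fails at (0,0,0,0,0): the formula yields 1, φ is 0.
(a) is the remaining candidate, and it agrees with φ on all 32 inputs.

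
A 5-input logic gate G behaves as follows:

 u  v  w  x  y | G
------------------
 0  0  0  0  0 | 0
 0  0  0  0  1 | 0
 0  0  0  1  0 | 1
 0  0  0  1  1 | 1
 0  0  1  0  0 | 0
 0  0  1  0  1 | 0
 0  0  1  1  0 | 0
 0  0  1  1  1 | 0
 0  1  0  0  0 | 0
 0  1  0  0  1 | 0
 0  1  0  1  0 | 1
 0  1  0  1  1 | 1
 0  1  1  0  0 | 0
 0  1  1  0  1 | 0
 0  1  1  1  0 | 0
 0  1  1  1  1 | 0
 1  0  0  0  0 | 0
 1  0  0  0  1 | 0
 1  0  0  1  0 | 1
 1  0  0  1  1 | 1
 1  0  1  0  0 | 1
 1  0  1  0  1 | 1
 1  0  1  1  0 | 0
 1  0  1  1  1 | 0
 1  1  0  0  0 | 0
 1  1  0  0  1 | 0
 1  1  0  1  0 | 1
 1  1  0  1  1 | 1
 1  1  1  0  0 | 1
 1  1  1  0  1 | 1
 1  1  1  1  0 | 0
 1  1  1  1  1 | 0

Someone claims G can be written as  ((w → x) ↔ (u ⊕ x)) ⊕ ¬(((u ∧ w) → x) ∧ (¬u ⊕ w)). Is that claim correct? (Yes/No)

Yes

Evaluate ((w → x) ↔ (u ⊕ x)) ⊕ ¬(((u ∧ w) → x) ∧ (¬u ⊕ w)) on each row and compare to G:
  u=0, v=0, w=0, x=0, y=0: formula gives 0, G = 0 ✓
  u=0, v=0, w=0, x=0, y=1: formula gives 0, G = 0 ✓
  u=0, v=0, w=0, x=1, y=0: formula gives 1, G = 1 ✓
  u=0, v=0, w=0, x=1, y=1: formula gives 1, G = 1 ✓
  … (the remaining 28 rows also agree.)
All 32 rows match — the expression computes G exactly.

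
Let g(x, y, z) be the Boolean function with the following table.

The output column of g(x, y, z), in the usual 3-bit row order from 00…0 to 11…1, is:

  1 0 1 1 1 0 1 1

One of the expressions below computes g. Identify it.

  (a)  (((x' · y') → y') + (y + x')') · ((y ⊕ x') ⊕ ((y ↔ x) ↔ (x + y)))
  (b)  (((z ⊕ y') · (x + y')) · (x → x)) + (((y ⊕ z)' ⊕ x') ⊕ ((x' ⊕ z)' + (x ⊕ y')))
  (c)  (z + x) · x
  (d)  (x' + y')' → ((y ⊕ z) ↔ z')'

b

(a) fails at (0,0,1): the formula yields 1, g is 0.
(c) fails at (0,0,0): the formula yields 0, g is 1.
(d) fails at (0,0,1): the formula yields 1, g is 0.
That leaves (b). Evaluating it on every row reproduces the table of g exactly.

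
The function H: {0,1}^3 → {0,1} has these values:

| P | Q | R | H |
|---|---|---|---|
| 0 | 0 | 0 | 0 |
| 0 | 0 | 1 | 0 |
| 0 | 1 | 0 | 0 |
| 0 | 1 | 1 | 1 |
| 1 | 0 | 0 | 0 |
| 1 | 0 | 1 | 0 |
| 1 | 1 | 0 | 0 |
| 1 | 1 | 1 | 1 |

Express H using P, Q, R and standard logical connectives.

H(P, Q, R) = ((¬P ∧ Q) ∧ R) ∨ ((P ∧ Q) ∧ R)

The 1-rows are (0,1,1), (1,1,1). Each contributes one minterm — ¬P·Q·R; P·Q·R — and their disjunction is a sum-of-products form of H.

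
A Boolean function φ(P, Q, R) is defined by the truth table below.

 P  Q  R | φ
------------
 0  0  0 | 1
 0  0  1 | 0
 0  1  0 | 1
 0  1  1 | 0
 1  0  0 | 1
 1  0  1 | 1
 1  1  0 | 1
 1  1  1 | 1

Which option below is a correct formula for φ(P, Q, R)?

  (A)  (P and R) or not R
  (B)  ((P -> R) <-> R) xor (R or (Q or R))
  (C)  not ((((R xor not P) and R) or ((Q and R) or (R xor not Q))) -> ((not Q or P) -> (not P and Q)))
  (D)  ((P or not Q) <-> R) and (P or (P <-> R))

(B) fails at (0,0,0): the formula yields 0, φ is 1.
(C) fails at (0,1,0): the formula yields 0, φ is 1.
(D) fails at (0,0,0): the formula yields 0, φ is 1.
(A) is the remaining candidate, and it agrees with φ on all 8 inputs.

A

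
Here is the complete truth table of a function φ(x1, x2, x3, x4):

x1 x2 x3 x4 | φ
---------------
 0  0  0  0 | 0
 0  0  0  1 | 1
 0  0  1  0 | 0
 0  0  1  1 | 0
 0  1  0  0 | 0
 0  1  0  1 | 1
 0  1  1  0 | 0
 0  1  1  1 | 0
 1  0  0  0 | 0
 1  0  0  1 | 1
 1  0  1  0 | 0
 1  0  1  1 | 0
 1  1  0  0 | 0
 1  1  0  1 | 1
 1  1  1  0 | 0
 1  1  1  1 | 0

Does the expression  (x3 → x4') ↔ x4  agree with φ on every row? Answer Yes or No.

Test each input against both φ and the formula:
  x1=0, x2=0, x3=0, x4=0: formula gives 0, φ = 0 ✓
  x1=0, x2=0, x3=0, x4=1: formula gives 1, φ = 1 ✓
  x1=0, x2=0, x3=1, x4=0: formula gives 0, φ = 0 ✓
  x1=0, x2=0, x3=1, x4=1: formula gives 0, φ = 0 ✓
  …and likewise for the remaining 12 rows.
All 16 rows match — the expression computes φ exactly.

Yes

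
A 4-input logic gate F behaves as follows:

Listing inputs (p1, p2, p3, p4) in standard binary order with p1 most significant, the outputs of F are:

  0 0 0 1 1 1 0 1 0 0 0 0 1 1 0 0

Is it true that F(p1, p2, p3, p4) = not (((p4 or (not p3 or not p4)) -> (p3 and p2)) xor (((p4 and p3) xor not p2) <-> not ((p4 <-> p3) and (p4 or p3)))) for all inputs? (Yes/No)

No

Test each input against both F and the formula:
  p1=0, p2=0, p3=0, p4=0: formula gives 0, F = 0 ✓
  p1=0, p2=0, p3=0, p4=1: formula gives 0, F = 0 ✓
  p1=0, p2=0, p3=1, p4=0: formula gives 0, F = 0 ✓
  p1=0, p2=0, p3=1, p4=1: formula gives 0, but F = 1 ✗
A single disagreement suffices: at (0,0,1,1) they differ, so the formula does not compute F.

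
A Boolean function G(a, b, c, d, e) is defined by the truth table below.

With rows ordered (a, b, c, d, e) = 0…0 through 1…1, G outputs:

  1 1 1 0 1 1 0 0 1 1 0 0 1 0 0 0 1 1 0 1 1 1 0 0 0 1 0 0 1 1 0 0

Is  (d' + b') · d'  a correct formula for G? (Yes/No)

No

Evaluate (d' + b') · d' on each row and compare to G:
  a=0, b=0, c=0, d=0, e=0: formula gives 1, G = 1 ✓
  a=0, b=0, c=0, d=0, e=1: formula gives 1, G = 1 ✓
  a=0, b=0, c=0, d=1, e=0: formula gives 0, but G = 1 ✗
A single disagreement suffices: at (0,0,0,1,0) they differ, so the formula does not compute G.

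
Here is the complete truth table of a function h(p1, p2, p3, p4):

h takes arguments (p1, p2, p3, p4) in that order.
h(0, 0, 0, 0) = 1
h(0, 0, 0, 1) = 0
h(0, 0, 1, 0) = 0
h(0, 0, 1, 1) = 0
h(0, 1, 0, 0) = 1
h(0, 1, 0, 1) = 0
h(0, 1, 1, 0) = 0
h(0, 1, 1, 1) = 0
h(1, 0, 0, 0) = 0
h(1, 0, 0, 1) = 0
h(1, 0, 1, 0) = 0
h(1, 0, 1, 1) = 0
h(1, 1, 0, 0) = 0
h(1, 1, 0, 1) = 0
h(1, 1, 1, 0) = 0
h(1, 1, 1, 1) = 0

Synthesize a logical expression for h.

The 1-rows are (0,0,0,0), (0,1,0,0). Each contributes one minterm — ¬p1·¬p2·¬p3·¬p4; ¬p1·p2·¬p3·¬p4 — and their disjunction is a sum-of-products form of h.

h(p1, p2, p3, p4) = (((p1' · p2') · p3') · p4') + (((p1' · p2) · p3') · p4')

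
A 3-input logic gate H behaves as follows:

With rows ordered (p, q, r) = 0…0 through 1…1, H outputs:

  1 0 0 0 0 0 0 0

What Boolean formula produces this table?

H(p, q, r) = (~p & ~q) & ~r

Only row (0,0,0) gives 1. That row's minterm ¬p·¬q·¬r is H directly.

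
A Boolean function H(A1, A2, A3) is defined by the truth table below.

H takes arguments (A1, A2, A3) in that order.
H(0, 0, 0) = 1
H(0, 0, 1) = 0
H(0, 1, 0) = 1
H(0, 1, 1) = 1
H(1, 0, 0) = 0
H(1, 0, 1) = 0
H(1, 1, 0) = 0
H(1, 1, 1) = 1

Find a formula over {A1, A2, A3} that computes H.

H=1 on 4 inputs: (0,0,0), (0,1,0), (0,1,1), (1,1,1). Reading each as a conjunction of literals (¬A1·¬A2·¬A3, ¬A1·A2·¬A3, ¬A1·A2·A3, A1·A2·A3) and taking the OR gives the canonical DNF.

H(A1, A2, A3) = ((((NOT A1 AND NOT A2) AND NOT A3) OR ((NOT A1 AND A2) AND NOT A3)) OR ((NOT A1 AND A2) AND A3)) OR ((A1 AND A2) AND A3)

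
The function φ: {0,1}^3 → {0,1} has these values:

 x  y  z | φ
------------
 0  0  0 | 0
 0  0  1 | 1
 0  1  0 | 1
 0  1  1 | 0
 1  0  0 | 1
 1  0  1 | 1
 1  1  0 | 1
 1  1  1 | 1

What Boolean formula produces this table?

φ(x, y, z) = not (((not x and not y) and not z) or ((not x and y) and z))

The 0-rows are (0,0,0), (0,1,1). Take each as a conjunction (¬x·¬y·¬z, ¬x·y·z), form their disjunction, and complement — that gives a formula that is 1 everywhere φ is.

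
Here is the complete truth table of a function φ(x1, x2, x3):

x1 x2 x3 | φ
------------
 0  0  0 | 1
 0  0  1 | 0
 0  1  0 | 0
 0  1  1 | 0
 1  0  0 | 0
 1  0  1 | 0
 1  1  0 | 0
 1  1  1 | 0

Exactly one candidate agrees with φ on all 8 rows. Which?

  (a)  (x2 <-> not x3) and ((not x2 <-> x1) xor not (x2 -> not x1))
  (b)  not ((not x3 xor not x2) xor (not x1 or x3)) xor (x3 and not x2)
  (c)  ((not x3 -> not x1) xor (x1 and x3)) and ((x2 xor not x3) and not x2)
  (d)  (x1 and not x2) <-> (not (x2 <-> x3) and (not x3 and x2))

c

(a) disagrees with φ on (0,0,0) (formula → 0, table → 1); rule it out.
(b) disagrees with φ on (0,0,0) (formula → 0, table → 1); rule it out.
(d) disagrees with φ on (0,0,1) (formula → 1, table → 0); rule it out.
That leaves (c). Evaluating it on every row reproduces the table of φ exactly.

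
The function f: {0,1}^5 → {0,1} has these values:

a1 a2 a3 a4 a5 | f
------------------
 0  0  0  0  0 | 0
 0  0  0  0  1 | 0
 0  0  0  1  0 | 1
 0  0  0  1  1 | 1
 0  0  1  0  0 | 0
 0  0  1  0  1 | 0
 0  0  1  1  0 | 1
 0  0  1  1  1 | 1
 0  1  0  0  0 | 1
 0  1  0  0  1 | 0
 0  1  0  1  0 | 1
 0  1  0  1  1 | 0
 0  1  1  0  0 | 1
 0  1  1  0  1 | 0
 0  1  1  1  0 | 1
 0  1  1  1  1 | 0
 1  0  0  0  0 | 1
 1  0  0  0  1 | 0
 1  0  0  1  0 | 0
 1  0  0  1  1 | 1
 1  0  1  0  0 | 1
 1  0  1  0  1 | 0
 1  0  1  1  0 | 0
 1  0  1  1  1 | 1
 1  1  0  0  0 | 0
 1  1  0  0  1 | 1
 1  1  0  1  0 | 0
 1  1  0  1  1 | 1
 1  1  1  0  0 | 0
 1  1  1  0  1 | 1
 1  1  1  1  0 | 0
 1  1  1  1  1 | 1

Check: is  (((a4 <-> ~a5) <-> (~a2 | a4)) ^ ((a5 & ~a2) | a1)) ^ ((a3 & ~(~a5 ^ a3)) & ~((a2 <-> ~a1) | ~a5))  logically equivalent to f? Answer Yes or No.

Yes

Check the formula against f row by row:
  a1=0, a2=0, a3=0, a4=0, a5=0: formula gives 0, f = 0 ✓
  a1=0, a2=0, a3=0, a4=0, a5=1: formula gives 0, f = 0 ✓
  a1=0, a2=0, a3=0, a4=1, a5=0: formula gives 1, f = 1 ✓
  a1=0, a2=0, a3=0, a4=1, a5=1: formula gives 1, f = 1 ✓
  … (the remaining 28 rows also agree.)
All 32 rows match — the expression computes f exactly.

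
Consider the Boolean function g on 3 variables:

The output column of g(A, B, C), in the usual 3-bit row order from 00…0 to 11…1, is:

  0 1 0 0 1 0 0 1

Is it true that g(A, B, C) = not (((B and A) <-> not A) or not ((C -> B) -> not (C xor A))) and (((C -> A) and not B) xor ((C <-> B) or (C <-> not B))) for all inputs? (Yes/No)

No

Evaluate not (((B and A) <-> not A) or not ((C -> B) -> not (C xor A))) and (((C -> A) and not B) xor ((C <-> B) or (C <-> not B))) on each row and compare to g:
  A=0, B=0, C=0: formula gives 0, g = 0 ✓
  A=0, B=0, C=1: formula gives 1, g = 1 ✓
  A=0, B=1, C=0: formula gives 1, but g = 0 ✗
Since they disagree at (0,1,0), the expression is not a correct formula for g.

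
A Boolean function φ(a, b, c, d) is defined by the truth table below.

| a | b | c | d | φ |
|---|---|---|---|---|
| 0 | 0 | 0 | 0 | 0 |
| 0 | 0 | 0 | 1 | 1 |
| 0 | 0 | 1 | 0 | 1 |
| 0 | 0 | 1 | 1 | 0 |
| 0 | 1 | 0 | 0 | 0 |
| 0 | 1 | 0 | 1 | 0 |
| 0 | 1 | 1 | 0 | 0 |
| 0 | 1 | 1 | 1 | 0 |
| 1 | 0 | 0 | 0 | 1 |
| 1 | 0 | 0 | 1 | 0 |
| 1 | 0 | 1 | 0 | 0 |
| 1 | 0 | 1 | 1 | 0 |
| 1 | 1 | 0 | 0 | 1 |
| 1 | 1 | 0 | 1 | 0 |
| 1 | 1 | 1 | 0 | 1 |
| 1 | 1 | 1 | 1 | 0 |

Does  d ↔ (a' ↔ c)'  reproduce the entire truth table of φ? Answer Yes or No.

Test each input against both φ and the formula:
  a=0, b=0, c=0, d=0: formula gives 0, φ = 0 ✓
  a=0, b=0, c=0, d=1: formula gives 1, φ = 1 ✓
  a=0, b=0, c=1, d=0: formula gives 1, φ = 1 ✓
  a=0, b=0, c=1, d=1: formula gives 0, φ = 0 ✓
  …
  a=0, b=1, c=0, d=1: formula gives 1, but φ = 0 ✗
Row (0,1,0,1) is a counterexample, so the formula is not equivalent to φ.

No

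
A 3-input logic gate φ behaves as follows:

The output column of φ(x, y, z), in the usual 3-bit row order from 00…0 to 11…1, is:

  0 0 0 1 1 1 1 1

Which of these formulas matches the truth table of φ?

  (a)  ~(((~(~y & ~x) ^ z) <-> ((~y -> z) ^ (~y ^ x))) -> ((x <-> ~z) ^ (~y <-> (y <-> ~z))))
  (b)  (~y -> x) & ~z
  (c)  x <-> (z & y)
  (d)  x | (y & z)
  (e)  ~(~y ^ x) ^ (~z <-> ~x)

d

(a): at (0,1,0) it gives 1, but φ = 0 — eliminated.
(b): at (0,1,0) it gives 1, but φ = 0 — eliminated.
(c): at (0,0,0) it gives 1, but φ = 0 — eliminated.
(e): at (0,0,0) it gives 1, but φ = 0 — eliminated.
Only (d) survives; checking it on all 8 rows confirms it matches φ.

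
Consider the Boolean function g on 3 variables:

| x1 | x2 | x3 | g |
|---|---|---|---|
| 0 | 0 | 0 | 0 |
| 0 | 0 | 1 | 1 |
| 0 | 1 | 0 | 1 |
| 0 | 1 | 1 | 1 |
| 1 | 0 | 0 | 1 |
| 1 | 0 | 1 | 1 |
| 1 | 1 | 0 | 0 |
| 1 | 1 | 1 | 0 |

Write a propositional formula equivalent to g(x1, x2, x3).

g(x1, x2, x3) = ~((((~x1 & ~x2) & ~x3) | ((x1 & x2) & ~x3)) | ((x1 & x2) & x3))

There are just 3 zero rows: (0,0,0), (1,1,0), (1,1,1). Their minterms are ¬x1·¬x2·¬x3, x1·x2·¬x3, x1·x2·x3; the OR of those covers precisely the 0-outputs, and negating it yields g.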